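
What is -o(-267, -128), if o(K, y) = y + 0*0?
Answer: 128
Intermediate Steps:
o(K, y) = y (o(K, y) = y + 0 = y)
-o(-267, -128) = -1*(-128) = 128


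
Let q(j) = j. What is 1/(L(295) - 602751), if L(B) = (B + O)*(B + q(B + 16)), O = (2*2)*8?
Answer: -1/404589 ≈ -2.4716e-6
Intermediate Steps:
O = 32 (O = 4*8 = 32)
L(B) = (16 + 2*B)*(32 + B) (L(B) = (B + 32)*(B + (B + 16)) = (32 + B)*(B + (16 + B)) = (32 + B)*(16 + 2*B) = (16 + 2*B)*(32 + B))
1/(L(295) - 602751) = 1/((512 + 2*295² + 80*295) - 602751) = 1/((512 + 2*87025 + 23600) - 602751) = 1/((512 + 174050 + 23600) - 602751) = 1/(198162 - 602751) = 1/(-404589) = -1/404589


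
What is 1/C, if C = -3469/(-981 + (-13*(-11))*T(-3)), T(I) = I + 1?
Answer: 1267/3469 ≈ 0.36523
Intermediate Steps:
T(I) = 1 + I
C = 3469/1267 (C = -3469/(-981 + (-13*(-11))*(1 - 3)) = -3469/(-981 + 143*(-2)) = -3469/(-981 - 286) = -3469/(-1267) = -1/1267*(-3469) = 3469/1267 ≈ 2.7380)
1/C = 1/(3469/1267) = 1267/3469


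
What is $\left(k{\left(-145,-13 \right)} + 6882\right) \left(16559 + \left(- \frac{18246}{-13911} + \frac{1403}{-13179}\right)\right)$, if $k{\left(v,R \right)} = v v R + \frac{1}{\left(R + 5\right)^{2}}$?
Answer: $- \frac{31262985746368687}{7085336} \approx -4.4124 \cdot 10^{9}$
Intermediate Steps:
$k{\left(v,R \right)} = \frac{1}{\left(5 + R\right)^{2}} + R v^{2}$ ($k{\left(v,R \right)} = v^{2} R + \frac{1}{\left(5 + R\right)^{2}} = R v^{2} + \frac{1}{\left(5 + R\right)^{2}} = \frac{1}{\left(5 + R\right)^{2}} + R v^{2}$)
$\left(k{\left(-145,-13 \right)} + 6882\right) \left(16559 + \left(- \frac{18246}{-13911} + \frac{1403}{-13179}\right)\right) = \left(\left(\frac{1}{\left(5 - 13\right)^{2}} - 13 \left(-145\right)^{2}\right) + 6882\right) \left(16559 + \left(- \frac{18246}{-13911} + \frac{1403}{-13179}\right)\right) = \left(\left(\frac{1}{64} - 273325\right) + 6882\right) \left(16559 + \left(\left(-18246\right) \left(- \frac{1}{13911}\right) + 1403 \left(- \frac{1}{13179}\right)\right)\right) = \left(\left(\frac{1}{64} - 273325\right) + 6882\right) \left(16559 + \left(\frac{6082}{4637} - \frac{61}{573}\right)\right) = \left(- \frac{17492799}{64} + 6882\right) \left(16559 + \frac{3202129}{2657001}\right) = \left(- \frac{17052351}{64}\right) \frac{44000481688}{2657001} = - \frac{31262985746368687}{7085336}$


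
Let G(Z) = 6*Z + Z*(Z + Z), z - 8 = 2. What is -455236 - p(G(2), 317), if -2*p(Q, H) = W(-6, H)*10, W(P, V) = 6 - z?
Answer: -455256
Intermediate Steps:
z = 10 (z = 8 + 2 = 10)
G(Z) = 2*Z² + 6*Z (G(Z) = 6*Z + Z*(2*Z) = 6*Z + 2*Z² = 2*Z² + 6*Z)
W(P, V) = -4 (W(P, V) = 6 - 1*10 = 6 - 10 = -4)
p(Q, H) = 20 (p(Q, H) = -(-2)*10 = -½*(-40) = 20)
-455236 - p(G(2), 317) = -455236 - 1*20 = -455236 - 20 = -455256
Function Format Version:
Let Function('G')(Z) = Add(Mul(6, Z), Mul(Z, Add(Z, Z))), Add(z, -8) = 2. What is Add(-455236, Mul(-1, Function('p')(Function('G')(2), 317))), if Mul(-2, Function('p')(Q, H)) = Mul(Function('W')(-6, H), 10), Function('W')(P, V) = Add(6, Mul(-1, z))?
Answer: -455256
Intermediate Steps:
z = 10 (z = Add(8, 2) = 10)
Function('G')(Z) = Add(Mul(2, Pow(Z, 2)), Mul(6, Z)) (Function('G')(Z) = Add(Mul(6, Z), Mul(Z, Mul(2, Z))) = Add(Mul(6, Z), Mul(2, Pow(Z, 2))) = Add(Mul(2, Pow(Z, 2)), Mul(6, Z)))
Function('W')(P, V) = -4 (Function('W')(P, V) = Add(6, Mul(-1, 10)) = Add(6, -10) = -4)
Function('p')(Q, H) = 20 (Function('p')(Q, H) = Mul(Rational(-1, 2), Mul(-4, 10)) = Mul(Rational(-1, 2), -40) = 20)
Add(-455236, Mul(-1, Function('p')(Function('G')(2), 317))) = Add(-455236, Mul(-1, 20)) = Add(-455236, -20) = -455256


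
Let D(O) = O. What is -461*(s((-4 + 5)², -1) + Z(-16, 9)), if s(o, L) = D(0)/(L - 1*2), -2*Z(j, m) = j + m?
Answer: -3227/2 ≈ -1613.5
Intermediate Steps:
Z(j, m) = -j/2 - m/2 (Z(j, m) = -(j + m)/2 = -j/2 - m/2)
s(o, L) = 0 (s(o, L) = 0/(L - 1*2) = 0/(L - 2) = 0/(-2 + L) = 0)
-461*(s((-4 + 5)², -1) + Z(-16, 9)) = -461*(0 + (-½*(-16) - ½*9)) = -461*(0 + (8 - 9/2)) = -461*(0 + 7/2) = -461*7/2 = -3227/2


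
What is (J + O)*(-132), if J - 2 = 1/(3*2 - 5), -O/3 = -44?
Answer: -17820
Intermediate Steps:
O = 132 (O = -3*(-44) = 132)
J = 3 (J = 2 + 1/(3*2 - 5) = 2 + 1/(6 - 5) = 2 + 1/1 = 2 + 1 = 3)
(J + O)*(-132) = (3 + 132)*(-132) = 135*(-132) = -17820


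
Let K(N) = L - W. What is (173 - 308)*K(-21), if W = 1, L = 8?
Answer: -945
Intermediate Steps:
K(N) = 7 (K(N) = 8 - 1*1 = 8 - 1 = 7)
(173 - 308)*K(-21) = (173 - 308)*7 = -135*7 = -945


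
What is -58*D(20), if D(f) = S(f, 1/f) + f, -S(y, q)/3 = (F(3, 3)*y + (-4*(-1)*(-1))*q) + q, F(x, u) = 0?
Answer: -11861/10 ≈ -1186.1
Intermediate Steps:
S(y, q) = 9*q (S(y, q) = -3*((0*y + (-4*(-1)*(-1))*q) + q) = -3*((0 + (4*(-1))*q) + q) = -3*((0 - 4*q) + q) = -3*(-4*q + q) = -(-9)*q = 9*q)
D(f) = f + 9/f (D(f) = 9/f + f = f + 9/f)
-58*D(20) = -58*(20 + 9/20) = -58*409/20 = -11861/10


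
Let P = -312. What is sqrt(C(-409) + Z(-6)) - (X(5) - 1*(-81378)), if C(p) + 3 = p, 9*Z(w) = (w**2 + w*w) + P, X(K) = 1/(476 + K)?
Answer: -39142819/481 + 2*I*sqrt(987)/3 ≈ -81378.0 + 20.944*I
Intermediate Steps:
Z(w) = -104/3 + 2*w**2/9 (Z(w) = ((w**2 + w*w) - 312)/9 = ((w**2 + w**2) - 312)/9 = (2*w**2 - 312)/9 = (-312 + 2*w**2)/9 = -104/3 + 2*w**2/9)
C(p) = -3 + p
sqrt(C(-409) + Z(-6)) - (X(5) - 1*(-81378)) = sqrt((-3 - 409) + (-104/3 + (2/9)*(-6)**2)) - (1/(476 + 5) - 1*(-81378)) = sqrt(-412 + (-104/3 + (2/9)*36)) - (1/481 + 81378) = sqrt(-412 + (-104/3 + 8)) - (1/481 + 81378) = sqrt(-412 - 80/3) - 1*39142819/481 = sqrt(-1316/3) - 39142819/481 = 2*I*sqrt(987)/3 - 39142819/481 = -39142819/481 + 2*I*sqrt(987)/3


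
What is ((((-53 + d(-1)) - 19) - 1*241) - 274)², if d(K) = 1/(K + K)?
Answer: 1380625/4 ≈ 3.4516e+5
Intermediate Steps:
d(K) = 1/(2*K)
((((-53 + d(-1)) - 19) - 1*241) - 274)² = ((((-53 + (½)/(-1)) - 19) - 1*241) - 274)² = ((((-53 + (½)*(-1)) - 19) - 241) - 274)² = ((((-53 - ½) - 19) - 241) - 274)² = (((-107/2 - 19) - 241) - 274)² = ((-145/2 - 241) - 274)² = (-627/2 - 274)² = (-1175/2)² = 1380625/4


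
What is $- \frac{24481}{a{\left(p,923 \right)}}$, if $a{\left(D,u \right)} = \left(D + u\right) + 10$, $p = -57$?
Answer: $- \frac{24481}{876} \approx -27.946$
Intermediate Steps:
$a{\left(D,u \right)} = 10 + D + u$
$- \frac{24481}{a{\left(p,923 \right)}} = - \frac{24481}{10 - 57 + 923} = - \frac{24481}{876}$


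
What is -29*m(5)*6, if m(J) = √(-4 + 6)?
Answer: -174*√2 ≈ -246.07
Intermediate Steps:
m(J) = √2
-29*m(5)*6 = -29*√2*6 = -174*√2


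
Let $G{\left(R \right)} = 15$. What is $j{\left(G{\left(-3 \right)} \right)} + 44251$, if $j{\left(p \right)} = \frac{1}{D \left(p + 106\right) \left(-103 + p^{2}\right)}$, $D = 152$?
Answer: $\frac{99291455825}{2243824} \approx 44251.0$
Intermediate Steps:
$j{\left(p \right)} = \frac{1}{152 \left(-103 + p^{2}\right) \left(106 + p\right)}$ ($j{\left(p \right)} = \frac{1}{152 \left(p + 106\right) \left(-103 + p^{2}\right)} = \frac{1}{152 \left(106 + p\right) \left(-103 + p^{2}\right)} = \frac{1}{152 \left(-103 + p^{2}\right) \left(106 + p\right)}$)
$j{\left(G{\left(-3 \right)} \right)} + 44251 = \frac{1}{152 \left(-10918 + 15^{3} - 1545 + 106 \cdot 15^{2}\right)} + 44251 = \frac{1}{152 \left(-10918 + 3375 - 1545 + 106 \cdot 225\right)} + 44251 = \frac{1}{152 \left(-10918 + 3375 - 1545 + 23850\right)} + 44251 = \frac{1}{152 \cdot 14762} + 44251 = \frac{1}{152} \cdot \frac{1}{14762} + 44251 = \frac{1}{2243824} + 44251 = \frac{99291455825}{2243824}$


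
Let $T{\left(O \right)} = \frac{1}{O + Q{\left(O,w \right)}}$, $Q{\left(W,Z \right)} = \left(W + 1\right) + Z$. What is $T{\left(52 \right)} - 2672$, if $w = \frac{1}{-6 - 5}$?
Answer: $- \frac{3083477}{1154} \approx -2672.0$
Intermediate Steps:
$w = - \frac{1}{11}$ ($w = \frac{1}{-11} = - \frac{1}{11} \approx -0.090909$)
$Q{\left(W,Z \right)} = 1 + W + Z$ ($Q{\left(W,Z \right)} = \left(1 + W\right) + Z = 1 + W + Z$)
$T{\left(O \right)} = \frac{1}{\frac{10}{11} + 2 O}$ ($T{\left(O \right)} = \frac{1}{O + \left(1 + O - \frac{1}{11}\right)} = \frac{1}{O + \left(\frac{10}{11} + O\right)} = \frac{1}{\frac{10}{11} + 2 O}$)
$T{\left(52 \right)} - 2672 = \frac{11}{2 \left(5 + 11 \cdot 52\right)} - 2672 = \frac{11}{2 \left(5 + 572\right)} - 2672 = \frac{11}{2 \cdot 577} - 2672 = \frac{11}{2} \cdot \frac{1}{577} - 2672 = \frac{11}{1154} - 2672 = - \frac{3083477}{1154}$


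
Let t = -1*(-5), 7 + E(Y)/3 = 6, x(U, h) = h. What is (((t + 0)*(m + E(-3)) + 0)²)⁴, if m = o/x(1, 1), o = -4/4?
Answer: 25600000000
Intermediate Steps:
E(Y) = -3 (E(Y) = -21 + 3*6 = -21 + 18 = -3)
t = 5
o = -1 (o = -4*¼ = -1)
m = -1 (m = -1/1 = -1*1 = -1)
(((t + 0)*(m + E(-3)) + 0)²)⁴ = (((5 + 0)*(-1 - 3) + 0)²)⁴ = ((5*(-4) + 0)²)⁴ = ((-20 + 0)²)⁴ = ((-20)²)⁴ = 400⁴ = 25600000000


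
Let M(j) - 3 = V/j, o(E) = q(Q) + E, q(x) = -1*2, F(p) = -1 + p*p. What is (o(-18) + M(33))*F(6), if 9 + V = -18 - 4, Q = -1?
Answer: -20720/33 ≈ -627.88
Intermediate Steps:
F(p) = -1 + p**2
q(x) = -2
V = -31 (V = -9 + (-18 - 4) = -9 - 22 = -31)
o(E) = -2 + E
M(j) = 3 - 31/j
(o(-18) + M(33))*F(6) = ((-2 - 18) + (3 - 31/33))*(-1 + 6**2) = (-20 + (3 - 31*1/33))*(-1 + 36) = (-20 + (3 - 31/33))*35 = (-20 + 68/33)*35 = -592/33*35 = -20720/33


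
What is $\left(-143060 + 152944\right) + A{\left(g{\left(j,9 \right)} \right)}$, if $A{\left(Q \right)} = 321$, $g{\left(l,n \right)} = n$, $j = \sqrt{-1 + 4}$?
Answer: $10205$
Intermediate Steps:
$j = \sqrt{3} \approx 1.732$
$\left(-143060 + 152944\right) + A{\left(g{\left(j,9 \right)} \right)} = \left(-143060 + 152944\right) + 321 = 9884 + 321 = 10205$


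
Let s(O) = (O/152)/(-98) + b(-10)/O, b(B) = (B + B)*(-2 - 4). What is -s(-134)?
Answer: 442391/499016 ≈ 0.88653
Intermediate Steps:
b(B) = -12*B (b(B) = (2*B)*(-6) = -12*B)
s(O) = 120/O - O/14896 (s(O) = (O/152)/(-98) + (-12*(-10))/O = (O*(1/152))*(-1/98) + 120/O = (O/152)*(-1/98) + 120/O = -O/14896 + 120/O = 120/O - O/14896)
-s(-134) = -(120/(-134) - 1/14896*(-134)) = -(120*(-1/134) + 67/7448) = -(-60/67 + 67/7448) = -1*(-442391/499016) = 442391/499016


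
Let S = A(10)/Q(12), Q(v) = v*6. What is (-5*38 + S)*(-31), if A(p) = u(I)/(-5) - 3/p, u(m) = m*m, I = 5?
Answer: 4242443/720 ≈ 5892.3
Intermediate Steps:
u(m) = m²
A(p) = -5 - 3/p (A(p) = 5²/(-5) - 3/p = 25*(-⅕) - 3/p = -5 - 3/p)
Q(v) = 6*v
S = -53/720 (S = (-5 - 3/10)/((6*12)) = (-5 - 3*⅒)/72 = (-5 - 3/10)*(1/72) = -53/10*1/72 = -53/720 ≈ -0.073611)
(-5*38 + S)*(-31) = (-5*38 - 53/720)*(-31) = (-190 - 53/720)*(-31) = -136853/720*(-31) = 4242443/720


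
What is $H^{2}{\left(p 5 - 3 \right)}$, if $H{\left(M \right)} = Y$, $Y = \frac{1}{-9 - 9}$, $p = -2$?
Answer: $\frac{1}{324} \approx 0.0030864$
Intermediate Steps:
$Y = - \frac{1}{18}$ ($Y = \frac{1}{-18} = - \frac{1}{18} \approx -0.055556$)
$H{\left(M \right)} = - \frac{1}{18}$
$H^{2}{\left(p 5 - 3 \right)} = \left(- \frac{1}{18}\right)^{2} = \frac{1}{324}$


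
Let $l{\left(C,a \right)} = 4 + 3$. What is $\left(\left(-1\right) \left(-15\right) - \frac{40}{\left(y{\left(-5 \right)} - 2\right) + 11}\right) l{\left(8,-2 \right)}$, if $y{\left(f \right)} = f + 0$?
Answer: $35$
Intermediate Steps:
$l{\left(C,a \right)} = 7$
$y{\left(f \right)} = f$
$\left(\left(-1\right) \left(-15\right) - \frac{40}{\left(y{\left(-5 \right)} - 2\right) + 11}\right) l{\left(8,-2 \right)} = \left(\left(-1\right) \left(-15\right) - \frac{40}{\left(-5 - 2\right) + 11}\right) 7 = \left(15 - \frac{40}{-7 + 11}\right) 7 = \left(15 - \frac{40}{4}\right) 7 = \left(15 - 10\right) 7 = 5 \cdot 7 = 35$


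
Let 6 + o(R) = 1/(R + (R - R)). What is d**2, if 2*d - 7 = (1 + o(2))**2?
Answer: 11881/64 ≈ 185.64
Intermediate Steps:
o(R) = -6 + 1/R (o(R) = -6 + 1/(R + (R - R)) = -6 + 1/(R + 0) = -6 + 1/R)
d = 109/8 (d = 7/2 + (1 + (-6 + 1/2))**2/2 = 7/2 + (1 - 11/2)**2/2 = 7/2 + (-9/2)**2/2 = 7/2 + (1/2)*(81/4) = 7/2 + 81/8 = 109/8 ≈ 13.625)
d**2 = (109/8)**2 = 11881/64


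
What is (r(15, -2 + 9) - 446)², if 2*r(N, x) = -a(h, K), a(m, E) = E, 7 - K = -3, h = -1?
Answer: 203401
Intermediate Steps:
K = 10 (K = 7 - 1*(-3) = 7 + 3 = 10)
r(N, x) = -5 (r(N, x) = (-1*10)/2 = (½)*(-10) = -5)
(r(15, -2 + 9) - 446)² = (-5 - 446)² = (-451)² = 203401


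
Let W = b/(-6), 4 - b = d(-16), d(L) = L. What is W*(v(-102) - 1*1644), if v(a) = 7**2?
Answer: 15950/3 ≈ 5316.7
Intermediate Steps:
b = 20 (b = 4 - 1*(-16) = 4 + 16 = 20)
v(a) = 49
W = -10/3 (W = 20/(-6) = 20*(-1/6) = -10/3 ≈ -3.3333)
W*(v(-102) - 1*1644) = -10*(49 - 1*1644)/3 = -10*(49 - 1644)/3 = -10/3*(-1595) = 15950/3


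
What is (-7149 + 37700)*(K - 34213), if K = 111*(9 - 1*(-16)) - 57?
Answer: -962203745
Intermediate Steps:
K = 2718 (K = 111*(9 + 16) - 57 = 111*25 - 57 = 2775 - 57 = 2718)
(-7149 + 37700)*(K - 34213) = (-7149 + 37700)*(2718 - 34213) = 30551*(-31495) = -962203745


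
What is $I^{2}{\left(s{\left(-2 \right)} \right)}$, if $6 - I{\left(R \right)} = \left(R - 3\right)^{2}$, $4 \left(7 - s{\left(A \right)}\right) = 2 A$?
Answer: $361$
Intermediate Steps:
$s{\left(A \right)} = 7 - \frac{A}{2}$ ($s{\left(A \right)} = 7 - \frac{2 A}{4} = 7 - \frac{A}{2}$)
$I{\left(R \right)} = 6 - \left(-3 + R\right)^{2}$ ($I{\left(R \right)} = 6 - \left(R - 3\right)^{2} = 6 - \left(-3 + R\right)^{2}$)
$I^{2}{\left(s{\left(-2 \right)} \right)} = \left(6 - \left(-3 + \left(7 - -1\right)\right)^{2}\right)^{2} = \left(6 - \left(-3 + \left(7 + 1\right)\right)^{2}\right)^{2} = \left(6 - \left(-3 + 8\right)^{2}\right)^{2} = \left(6 - 5^{2}\right)^{2} = \left(6 - 25\right)^{2} = \left(-19\right)^{2} = 361$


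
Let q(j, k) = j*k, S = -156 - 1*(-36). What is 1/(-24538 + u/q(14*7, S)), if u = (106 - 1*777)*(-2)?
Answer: -5880/144284111 ≈ -4.0753e-5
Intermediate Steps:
S = -120 (S = -156 + 36 = -120)
u = 1342 (u = (106 - 777)*(-2) = -671*(-2) = 1342)
1/(-24538 + u/q(14*7, S)) = 1/(-24538 + 1342/(((14*7)*(-120)))) = 1/(-24538 + 1342/((98*(-120)))) = 1/(-24538 + 1342/(-11760)) = 1/(-24538 + 1342*(-1/11760)) = 1/(-24538 - 671/5880) = 1/(-144284111/5880) = -5880/144284111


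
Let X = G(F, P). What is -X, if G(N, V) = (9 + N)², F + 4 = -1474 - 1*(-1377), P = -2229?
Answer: -8464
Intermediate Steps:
F = -101 (F = -4 + (-1474 - 1*(-1377)) = -4 + (-1474 + 1377) = -4 - 97 = -101)
X = 8464 (X = (9 - 101)² = (-92)² = 8464)
-X = -1*8464 = -8464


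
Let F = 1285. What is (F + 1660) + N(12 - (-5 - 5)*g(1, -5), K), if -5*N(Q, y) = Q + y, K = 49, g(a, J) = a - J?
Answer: 14604/5 ≈ 2920.8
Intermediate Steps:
N(Q, y) = -Q/5 - y/5 (N(Q, y) = -(Q + y)/5 = -Q/5 - y/5)
(F + 1660) + N(12 - (-5 - 5)*g(1, -5), K) = (1285 + 1660) + (-(12 - (-5 - 5)*(1 - 1*(-5)))/5 - ⅕*49) = 2945 + (-(12 - (-10)*(1 + 5))/5 - 49/5) = 2945 + (-(12 - (-10)*6)/5 - 49/5) = 2945 + (-(12 - 1*(-60))/5 - 49/5) = 2945 + (-(12 + 60)/5 - 49/5) = 2945 + (-⅕*72 - 49/5) = 2945 + (-72/5 - 49/5) = 2945 - 121/5 = 14604/5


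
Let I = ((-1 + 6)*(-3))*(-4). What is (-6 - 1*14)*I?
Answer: -1200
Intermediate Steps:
I = 60 (I = (5*(-3))*(-4) = -15*(-4) = 60)
(-6 - 1*14)*I = (-6 - 1*14)*60 = (-6 - 14)*60 = -20*60 = -1200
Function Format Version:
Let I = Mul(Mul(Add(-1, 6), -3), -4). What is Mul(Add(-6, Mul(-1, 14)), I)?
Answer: -1200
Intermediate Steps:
I = 60 (I = Mul(Mul(5, -3), -4) = Mul(-15, -4) = 60)
Mul(Add(-6, Mul(-1, 14)), I) = Mul(Add(-6, Mul(-1, 14)), 60) = Mul(Add(-6, -14), 60) = Mul(-20, 60) = -1200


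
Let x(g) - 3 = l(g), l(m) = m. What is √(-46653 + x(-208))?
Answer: I*√46858 ≈ 216.47*I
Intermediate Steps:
x(g) = 3 + g
√(-46653 + x(-208)) = √(-46653 + (3 - 208)) = √(-46653 - 205) = √(-46858) = I*√46858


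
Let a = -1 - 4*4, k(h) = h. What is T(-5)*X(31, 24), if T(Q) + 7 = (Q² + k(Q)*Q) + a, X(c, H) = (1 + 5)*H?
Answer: 3744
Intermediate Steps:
X(c, H) = 6*H
a = -17 (a = -1 - 16 = -17)
T(Q) = -24 + 2*Q² (T(Q) = -7 + ((Q² + Q*Q) - 17) = -7 + ((Q² + Q²) - 17) = -7 + (2*Q² - 17) = -7 + (-17 + 2*Q²) = -24 + 2*Q²)
T(-5)*X(31, 24) = (-24 + 2*(-5)²)*(6*24) = (-24 + 2*25)*144 = (-24 + 50)*144 = 26*144 = 3744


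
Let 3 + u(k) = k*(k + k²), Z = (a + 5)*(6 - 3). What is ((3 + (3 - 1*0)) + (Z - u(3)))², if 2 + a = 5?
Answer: 9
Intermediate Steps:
a = 3 (a = -2 + 5 = 3)
Z = 24 (Z = (3 + 5)*(6 - 3) = 8*3 = 24)
u(k) = -3 + k*(k + k²)
((3 + (3 - 1*0)) + (Z - u(3)))² = ((3 + (3 - 1*0)) + (24 - (-3 + 3² + 3³)))² = ((3 + (3 + 0)) + (24 - (-3 + 9 + 27)))² = ((3 + 3) + (24 - 1*33))² = (6 + (24 - 33))² = (6 - 9)² = (-3)² = 9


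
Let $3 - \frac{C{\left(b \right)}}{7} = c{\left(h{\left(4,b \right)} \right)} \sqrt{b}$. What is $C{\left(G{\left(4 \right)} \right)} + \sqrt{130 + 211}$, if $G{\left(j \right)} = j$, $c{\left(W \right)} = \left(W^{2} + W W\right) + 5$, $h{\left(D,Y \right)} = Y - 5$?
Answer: $-77 + \sqrt{341} \approx -58.534$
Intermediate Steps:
$h{\left(D,Y \right)} = -5 + Y$
$c{\left(W \right)} = 5 + 2 W^{2}$ ($c{\left(W \right)} = \left(W^{2} + W^{2}\right) + 5 = 2 W^{2} + 5 = 5 + 2 W^{2}$)
$C{\left(b \right)} = 21 - 7 \sqrt{b} \left(5 + 2 \left(-5 + b\right)^{2}\right)$ ($C{\left(b \right)} = 21 - 7 \left(5 + 2 \left(-5 + b\right)^{2}\right) \sqrt{b} = 21 - 7 \sqrt{b} \left(5 + 2 \left(-5 + b\right)^{2}\right)$)
$C{\left(G{\left(4 \right)} \right)} + \sqrt{130 + 211} = \left(21 - 7 \sqrt{4} \left(5 + 2 \left(-5 + 4\right)^{2}\right)\right) + \sqrt{130 + 211} = \left(21 - 14 \left(5 + 2 \left(-1\right)^{2}\right)\right) + \sqrt{341} = \left(21 - 14 \left(5 + 2 \cdot 1\right)\right) + \sqrt{341} = \left(21 - 14 \left(5 + 2\right)\right) + \sqrt{341} = \left(21 - 14 \cdot 7\right) + \sqrt{341} = \left(21 - 98\right) + \sqrt{341} = -77 + \sqrt{341}$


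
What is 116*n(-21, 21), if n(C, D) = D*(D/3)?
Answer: 17052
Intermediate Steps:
n(C, D) = D²/3 (n(C, D) = D*(D*(⅓)) = D*(D/3) = D²/3)
116*n(-21, 21) = 116*((⅓)*21²) = 116*((⅓)*441) = 116*147 = 17052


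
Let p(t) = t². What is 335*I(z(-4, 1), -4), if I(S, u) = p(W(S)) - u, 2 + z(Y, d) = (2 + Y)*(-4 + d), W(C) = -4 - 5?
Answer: 28475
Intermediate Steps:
W(C) = -9
z(Y, d) = -2 + (-4 + d)*(2 + Y) (z(Y, d) = -2 + (2 + Y)*(-4 + d) = -2 + (-4 + d)*(2 + Y))
I(S, u) = 81 - u (I(S, u) = (-9)² - u = 81 - u)
335*I(z(-4, 1), -4) = 335*(81 - 1*(-4)) = 335*(81 + 4) = 335*85 = 28475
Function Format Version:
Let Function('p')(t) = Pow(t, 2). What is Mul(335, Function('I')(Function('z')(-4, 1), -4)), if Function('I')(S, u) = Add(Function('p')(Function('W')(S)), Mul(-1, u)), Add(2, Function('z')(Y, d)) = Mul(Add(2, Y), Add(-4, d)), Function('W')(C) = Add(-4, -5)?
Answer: 28475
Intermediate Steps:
Function('W')(C) = -9
Function('z')(Y, d) = Add(-2, Mul(Add(-4, d), Add(2, Y))) (Function('z')(Y, d) = Add(-2, Mul(Add(2, Y), Add(-4, d))) = Add(-2, Mul(Add(-4, d), Add(2, Y))))
Function('I')(S, u) = Add(81, Mul(-1, u)) (Function('I')(S, u) = Add(Pow(-9, 2), Mul(-1, u)) = Add(81, Mul(-1, u)))
Mul(335, Function('I')(Function('z')(-4, 1), -4)) = Mul(335, Add(81, Mul(-1, -4))) = Mul(335, Add(81, 4)) = Mul(335, 85) = 28475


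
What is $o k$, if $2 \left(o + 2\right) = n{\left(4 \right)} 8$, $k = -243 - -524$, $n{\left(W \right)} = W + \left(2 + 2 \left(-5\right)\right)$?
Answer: $-5058$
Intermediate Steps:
$n{\left(W \right)} = -8 + W$ ($n{\left(W \right)} = W + \left(2 - 10\right) = W - 8 = -8 + W$)
$k = 281$ ($k = -243 + 524 = 281$)
$o = -18$ ($o = -2 + \frac{\left(-8 + 4\right) 8}{2} = -2 + \frac{\left(-4\right) 8}{2} = -2 + \frac{1}{2} \left(-32\right) = -2 - 16 = -18$)
$o k = \left(-18\right) 281 = -5058$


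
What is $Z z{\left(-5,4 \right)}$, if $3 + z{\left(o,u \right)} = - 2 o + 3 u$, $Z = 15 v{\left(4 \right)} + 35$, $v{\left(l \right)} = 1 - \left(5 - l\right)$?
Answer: $665$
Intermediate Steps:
$v{\left(l \right)} = -4 + l$ ($v{\left(l \right)} = 1 + \left(-5 + l\right) = -4 + l$)
$Z = 35$ ($Z = 15 \left(-4 + 4\right) + 35 = 15 \cdot 0 + 35 = 0 + 35 = 35$)
$z{\left(o,u \right)} = -3 - 2 o + 3 u$ ($z{\left(o,u \right)} = -3 - \left(- 3 u + 2 o\right) = -3 - 2 o + 3 u$)
$Z z{\left(-5,4 \right)} = 35 \left(-3 - -10 + 3 \cdot 4\right) = 35 \left(-3 + 10 + 12\right) = 35 \cdot 19 = 665$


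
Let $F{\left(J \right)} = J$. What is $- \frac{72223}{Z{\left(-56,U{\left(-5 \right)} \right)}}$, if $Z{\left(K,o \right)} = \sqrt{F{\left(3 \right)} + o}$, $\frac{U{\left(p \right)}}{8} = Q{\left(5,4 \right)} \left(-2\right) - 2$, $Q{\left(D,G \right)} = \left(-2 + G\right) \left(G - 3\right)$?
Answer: $\frac{72223 i \sqrt{5}}{15} \approx 10766.0 i$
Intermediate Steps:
$Q{\left(D,G \right)} = \left(-3 + G\right) \left(-2 + G\right)$ ($Q{\left(D,G \right)} = \left(-2 + G\right) \left(-3 + G\right) = \left(-3 + G\right) \left(-2 + G\right)$)
$U{\left(p \right)} = -48$ ($U{\left(p \right)} = 8 \left(\left(6 + 4^{2} - 20\right) \left(-2\right) - 2\right) = 8 \left(\left(6 + 16 - 20\right) \left(-2\right) - 2\right) = 8 \left(2 \left(-2\right) - 2\right) = 8 \left(-4 - 2\right) = 8 \left(-6\right) = -48$)
$Z{\left(K,o \right)} = \sqrt{3 + o}$
$- \frac{72223}{Z{\left(-56,U{\left(-5 \right)} \right)}} = - \frac{72223}{\sqrt{3 - 48}} = - \frac{72223}{\sqrt{-45}} = - \frac{72223}{3 i \sqrt{5}} = - 72223 \left(- \frac{i \sqrt{5}}{15}\right) = \frac{72223 i \sqrt{5}}{15}$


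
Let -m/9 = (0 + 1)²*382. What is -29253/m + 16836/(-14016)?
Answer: 4890665/669264 ≈ 7.3075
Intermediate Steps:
m = -3438 (m = -9*(0 + 1)²*382 = -9*1²*382 = -9*382 = -3438)
-29253/m + 16836/(-14016) = -29253/(-3438) + 16836/(-14016) = -29253*(-1/3438) + 16836*(-1/14016) = 9751/1146 - 1403/1168 = 4890665/669264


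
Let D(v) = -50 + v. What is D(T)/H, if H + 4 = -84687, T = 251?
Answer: -201/84691 ≈ -0.0023733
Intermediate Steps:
H = -84691 (H = -4 - 84687 = -84691)
D(T)/H = (-50 + 251)/(-84691) = 201*(-1/84691) = -201/84691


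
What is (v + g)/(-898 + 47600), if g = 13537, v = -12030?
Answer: 1507/46702 ≈ 0.032268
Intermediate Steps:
(v + g)/(-898 + 47600) = (-12030 + 13537)/(-898 + 47600) = 1507/46702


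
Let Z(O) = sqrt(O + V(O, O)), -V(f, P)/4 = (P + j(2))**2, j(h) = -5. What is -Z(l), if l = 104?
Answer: -10*I*sqrt(391) ≈ -197.74*I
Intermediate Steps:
V(f, P) = -4*(-5 + P)**2 (V(f, P) = -4*(P - 5)**2 = -4*(-5 + P)**2)
Z(O) = sqrt(O - 4*(-5 + O)**2)
-Z(l) = -sqrt(104 - 4*(-5 + 104)**2) = -sqrt(104 - 4*99**2) = -sqrt(104 - 4*9801) = -sqrt(104 - 39204) = -sqrt(-39100) = -10*I*sqrt(391)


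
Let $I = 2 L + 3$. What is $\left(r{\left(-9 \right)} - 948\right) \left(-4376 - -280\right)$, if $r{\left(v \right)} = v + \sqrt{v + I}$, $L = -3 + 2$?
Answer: $3919872 - 8192 i \sqrt{2} \approx 3.9199 \cdot 10^{6} - 11585.0 i$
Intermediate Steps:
$L = -1$
$I = 1$ ($I = 2 \left(-1\right) + 3 = -2 + 3 = 1$)
$r{\left(v \right)} = v + \sqrt{1 + v}$ ($r{\left(v \right)} = v + \sqrt{v + 1} = v + \sqrt{1 + v}$)
$\left(r{\left(-9 \right)} - 948\right) \left(-4376 - -280\right) = \left(\left(-9 + \sqrt{1 - 9}\right) - 948\right) \left(-4376 - -280\right) = \left(\left(-9 + \sqrt{-8}\right) - 948\right) \left(-4376 + 280\right) = \left(\left(-9 + 2 i \sqrt{2}\right) - 948\right) \left(-4096\right) = \left(-957 + 2 i \sqrt{2}\right) \left(-4096\right) = 3919872 - 8192 i \sqrt{2}$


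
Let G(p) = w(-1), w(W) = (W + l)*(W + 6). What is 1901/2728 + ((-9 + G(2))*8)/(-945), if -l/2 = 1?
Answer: 773407/859320 ≈ 0.90002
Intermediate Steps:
l = -2 (l = -2*1 = -2)
w(W) = (-2 + W)*(6 + W) (w(W) = (W - 2)*(W + 6) = (-2 + W)*(6 + W))
G(p) = -15 (G(p) = -12 + (-1)² + 4*(-1) = -12 + 1 - 4 = -15)
1901/2728 + ((-9 + G(2))*8)/(-945) = 1901/2728 + ((-9 - 15)*8)/(-945) = 1901*(1/2728) - 24*8*(-1/945) = 1901/2728 - 192*(-1/945) = 1901/2728 + 64/315 = 773407/859320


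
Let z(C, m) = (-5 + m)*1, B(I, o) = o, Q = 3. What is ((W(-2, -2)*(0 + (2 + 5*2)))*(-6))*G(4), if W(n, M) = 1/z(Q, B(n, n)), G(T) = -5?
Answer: -360/7 ≈ -51.429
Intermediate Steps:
z(C, m) = -5 + m
W(n, M) = 1/(-5 + n)
((W(-2, -2)*(0 + (2 + 5*2)))*(-6))*G(4) = (((0 + (2 + 5*2))/(-5 - 2))*(-6))*(-5) = (((0 + (2 + 10))/(-7))*(-6))*(-5) = (-(0 + 12)/7*(-6))*(-5) = (-⅐*12*(-6))*(-5) = -12/7*(-6)*(-5) = (72/7)*(-5) = -360/7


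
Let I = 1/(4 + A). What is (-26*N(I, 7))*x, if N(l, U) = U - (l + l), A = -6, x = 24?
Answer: -4992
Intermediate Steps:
I = -1/2 (I = 1/(4 - 6) = 1/(-2) = -1/2 ≈ -0.50000)
N(l, U) = U - 2*l
(-26*N(I, 7))*x = -26*(7 - 2*(-1/2))*24 = -26*(7 + 1)*24 = -26*8*24 = -208*24 = -4992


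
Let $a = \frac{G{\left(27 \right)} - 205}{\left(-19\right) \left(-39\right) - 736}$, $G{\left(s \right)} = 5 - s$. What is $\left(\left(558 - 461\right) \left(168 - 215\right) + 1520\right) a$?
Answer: $\frac{689853}{5} \approx 1.3797 \cdot 10^{5}$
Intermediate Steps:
$a = - \frac{227}{5}$ ($a = \frac{\left(5 - 27\right) - 205}{\left(-19\right) \left(-39\right) - 736} = \frac{\left(5 - 27\right) - 205}{741 - 736} = \frac{-22 - 205}{5} = \left(-227\right) \frac{1}{5} = - \frac{227}{5} \approx -45.4$)
$\left(\left(558 - 461\right) \left(168 - 215\right) + 1520\right) a = \left(\left(558 - 461\right) \left(168 - 215\right) + 1520\right) \left(- \frac{227}{5}\right) = \left(97 \left(-47\right) + 1520\right) \left(- \frac{227}{5}\right) = \left(-4559 + 1520\right) \left(- \frac{227}{5}\right) = \left(-3039\right) \left(- \frac{227}{5}\right) = \frac{689853}{5}$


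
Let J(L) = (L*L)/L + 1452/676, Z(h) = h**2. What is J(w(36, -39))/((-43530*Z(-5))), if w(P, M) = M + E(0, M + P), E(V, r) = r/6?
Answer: 101/2942628 ≈ 3.4323e-5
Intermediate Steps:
E(V, r) = r/6 (E(V, r) = r*(1/6) = r/6)
w(P, M) = P/6 + 7*M/6 (w(P, M) = M + (M + P)/6 = M + (M/6 + P/6) = P/6 + 7*M/6)
J(L) = 363/169 + L (J(L) = L**2/L + 1452*(1/676) = L + 363/169 = 363/169 + L)
J(w(36, -39))/((-43530*Z(-5))) = (363/169 + ((1/6)*36 + (7/6)*(-39)))/((-43530*(-5)**2)) = (363/169 + (6 - 91/2))/((-43530*25)) = (363/169 - 79/2)/(-1088250) = -12625/338*(-1/1088250) = 101/2942628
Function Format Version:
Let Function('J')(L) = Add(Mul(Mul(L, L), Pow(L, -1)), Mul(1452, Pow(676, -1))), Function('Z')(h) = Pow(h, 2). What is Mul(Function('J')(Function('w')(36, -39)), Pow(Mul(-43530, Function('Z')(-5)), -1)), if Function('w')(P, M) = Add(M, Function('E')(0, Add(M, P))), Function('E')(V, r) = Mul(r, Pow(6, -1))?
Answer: Rational(101, 2942628) ≈ 3.4323e-5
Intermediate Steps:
Function('E')(V, r) = Mul(Rational(1, 6), r) (Function('E')(V, r) = Mul(r, Rational(1, 6)) = Mul(Rational(1, 6), r))
Function('w')(P, M) = Add(Mul(Rational(1, 6), P), Mul(Rational(7, 6), M)) (Function('w')(P, M) = Add(M, Mul(Rational(1, 6), Add(M, P))) = Add(M, Add(Mul(Rational(1, 6), M), Mul(Rational(1, 6), P))) = Add(Mul(Rational(1, 6), P), Mul(Rational(7, 6), M)))
Function('J')(L) = Add(Rational(363, 169), L) (Function('J')(L) = Add(Mul(Pow(L, 2), Pow(L, -1)), Mul(1452, Rational(1, 676))) = Add(L, Rational(363, 169)) = Add(Rational(363, 169), L))
Mul(Function('J')(Function('w')(36, -39)), Pow(Mul(-43530, Function('Z')(-5)), -1)) = Mul(Add(Rational(363, 169), Add(Mul(Rational(1, 6), 36), Mul(Rational(7, 6), -39))), Pow(Mul(-43530, Pow(-5, 2)), -1)) = Mul(Add(Rational(363, 169), Add(6, Rational(-91, 2))), Pow(Mul(-43530, 25), -1)) = Mul(Add(Rational(363, 169), Rational(-79, 2)), Pow(-1088250, -1)) = Mul(Rational(-12625, 338), Rational(-1, 1088250)) = Rational(101, 2942628)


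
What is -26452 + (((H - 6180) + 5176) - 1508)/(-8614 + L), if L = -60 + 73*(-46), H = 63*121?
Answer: -318275575/12032 ≈ -26452.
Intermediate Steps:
H = 7623
L = -3418 (L = -60 - 3358 = -3418)
-26452 + (((H - 6180) + 5176) - 1508)/(-8614 + L) = -26452 + (((7623 - 6180) + 5176) - 1508)/(-8614 - 3418) = -26452 + ((1443 + 5176) - 1508)/(-12032) = -26452 + (6619 - 1508)*(-1/12032) = -26452 + 5111*(-1/12032) = -26452 - 5111/12032 = -318275575/12032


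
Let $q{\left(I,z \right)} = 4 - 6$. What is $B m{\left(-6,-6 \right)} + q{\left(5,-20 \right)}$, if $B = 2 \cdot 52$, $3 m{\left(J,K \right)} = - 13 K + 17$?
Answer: $\frac{9874}{3} \approx 3291.3$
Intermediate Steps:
$m{\left(J,K \right)} = \frac{17}{3} - \frac{13 K}{3}$ ($m{\left(J,K \right)} = \frac{- 13 K + 17}{3} = \frac{17 - 13 K}{3} = \frac{17}{3} - \frac{13 K}{3}$)
$q{\left(I,z \right)} = -2$ ($q{\left(I,z \right)} = 4 - 6 = -2$)
$B = 104$
$B m{\left(-6,-6 \right)} + q{\left(5,-20 \right)} = 104 \left(\frac{17}{3} - -26\right) - 2 = 104 \left(\frac{17}{3} + 26\right) - 2 = 104 \cdot \frac{95}{3} - 2 = \frac{9880}{3} - 2 = \frac{9874}{3}$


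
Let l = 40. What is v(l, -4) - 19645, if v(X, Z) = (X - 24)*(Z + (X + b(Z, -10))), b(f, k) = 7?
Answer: -18957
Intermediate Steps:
v(X, Z) = (-24 + X)*(7 + X + Z) (v(X, Z) = (X - 24)*(Z + (X + 7)) = (-24 + X)*(Z + (7 + X)) = (-24 + X)*(7 + X + Z))
v(l, -4) - 19645 = (-168 + 40² - 24*(-4) - 17*40 + 40*(-4)) - 19645 = (-168 + 1600 + 96 - 680 - 160) - 19645 = 688 - 19645 = -18957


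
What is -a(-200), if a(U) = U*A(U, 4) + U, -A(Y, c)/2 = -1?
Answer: 600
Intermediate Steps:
A(Y, c) = 2 (A(Y, c) = -2*(-1) = 2)
a(U) = 3*U (a(U) = U*2 + U = 2*U + U = 3*U)
-a(-200) = -3*(-200) = -1*(-600) = 600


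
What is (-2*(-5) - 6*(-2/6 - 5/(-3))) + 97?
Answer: 99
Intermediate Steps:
(-2*(-5) - 6*(-2/6 - 5/(-3))) + 97 = (10 - 6*(-2*⅙ - 5*(-⅓))) + 97 = (10 - 6*(-⅓ + 5/3)) + 97 = (10 - 6*4/3) + 97 = (10 - 8) + 97 = 2 + 97 = 99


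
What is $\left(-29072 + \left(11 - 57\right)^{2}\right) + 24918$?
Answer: $-2038$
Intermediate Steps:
$\left(-29072 + \left(11 - 57\right)^{2}\right) + 24918 = \left(-29072 + \left(-46\right)^{2}\right) + 24918 = \left(-29072 + 2116\right) + 24918 = -26956 + 24918 = -2038$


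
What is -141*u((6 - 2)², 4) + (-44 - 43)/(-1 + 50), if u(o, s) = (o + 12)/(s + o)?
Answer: -48798/245 ≈ -199.18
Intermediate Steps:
u(o, s) = (12 + o)/(o + s)
-141*u((6 - 2)², 4) + (-44 - 43)/(-1 + 50) = -141*(12 + (6 - 2)²)/((6 - 2)² + 4) + (-44 - 43)/(-1 + 50) = -141*(12 + 4²)/(4² + 4) - 87/49 = -141*(12 + 16)/(16 + 4) - 87*1/49 = -141*28/20 - 87/49 = -141*7/5 - 87/49 = -987/5 - 87/49 = -48798/245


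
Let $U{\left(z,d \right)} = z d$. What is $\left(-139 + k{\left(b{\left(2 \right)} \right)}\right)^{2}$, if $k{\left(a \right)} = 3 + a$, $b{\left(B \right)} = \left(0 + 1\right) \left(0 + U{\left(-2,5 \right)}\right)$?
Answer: $21316$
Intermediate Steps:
$U{\left(z,d \right)} = d z$
$b{\left(B \right)} = -10$ ($b{\left(B \right)} = \left(0 + 1\right) \left(0 + 5 \left(-2\right)\right) = 1 \left(0 - 10\right) = 1 \left(-10\right) = -10$)
$\left(-139 + k{\left(b{\left(2 \right)} \right)}\right)^{2} = \left(-139 + \left(3 - 10\right)\right)^{2} = \left(-139 - 7\right)^{2} = \left(-146\right)^{2} = 21316$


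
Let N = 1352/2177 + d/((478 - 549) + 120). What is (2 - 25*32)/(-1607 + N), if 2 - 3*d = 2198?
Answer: 12160722/24707261 ≈ 0.49219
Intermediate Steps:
d = -732 (d = ⅔ - ⅓*2198 = ⅔ - 2198/3 = -732)
N = -218188/15239 (N = 1352/2177 - 732/((478 - 549) + 120) = 1352*(1/2177) - 732/(-71 + 120) = 1352/2177 - 732/49 = -218188/15239 ≈ -14.318)
(2 - 25*32)/(-1607 + N) = (2 - 25*32)/(-1607 - 218188/15239) = (2 - 800)/(-24707261/15239) = -798*(-15239/24707261) = 12160722/24707261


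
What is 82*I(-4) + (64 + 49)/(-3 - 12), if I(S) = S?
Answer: -5033/15 ≈ -335.53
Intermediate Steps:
82*I(-4) + (64 + 49)/(-3 - 12) = 82*(-4) + (64 + 49)/(-3 - 12) = -328 + 113/(-15) = -328 + 113*(-1/15) = -328 - 113/15 = -5033/15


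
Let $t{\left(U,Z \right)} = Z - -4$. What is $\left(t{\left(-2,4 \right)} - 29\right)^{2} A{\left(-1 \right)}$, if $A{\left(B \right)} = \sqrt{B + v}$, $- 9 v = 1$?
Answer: $147 i \sqrt{10} \approx 464.85 i$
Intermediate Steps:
$v = - \frac{1}{9}$ ($v = \left(- \frac{1}{9}\right) 1 = - \frac{1}{9} \approx -0.11111$)
$t{\left(U,Z \right)} = 4 + Z$ ($t{\left(U,Z \right)} = Z + 4 = 4 + Z$)
$A{\left(B \right)} = \sqrt{- \frac{1}{9} + B}$ ($A{\left(B \right)} = \sqrt{B - \frac{1}{9}} = \sqrt{- \frac{1}{9} + B}$)
$\left(t{\left(-2,4 \right)} - 29\right)^{2} A{\left(-1 \right)} = \left(\left(4 + 4\right) - 29\right)^{2} \frac{\sqrt{-1 + 9 \left(-1\right)}}{3} = \left(8 - 29\right)^{2} \frac{\sqrt{-1 - 9}}{3} = \left(-21\right)^{2} \frac{\sqrt{-10}}{3} = 441 \frac{i \sqrt{10}}{3} = 147 i \sqrt{10}$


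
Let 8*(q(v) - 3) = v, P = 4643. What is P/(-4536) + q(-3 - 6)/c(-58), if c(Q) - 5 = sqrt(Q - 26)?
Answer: (-4643*sqrt(21) + 7355*I)/(2268*(-5*I + 2*sqrt(21))) ≈ -0.93758 - 0.15766*I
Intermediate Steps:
q(v) = 3 + v/8
c(Q) = 5 + sqrt(-26 + Q) (c(Q) = 5 + sqrt(Q - 26) = 5 + sqrt(-26 + Q))
P/(-4536) + q(-3 - 6)/c(-58) = 4643/(-4536) + (3 + (-3 - 6)/8)/(5 + sqrt(-26 - 58)) = 4643*(-1/4536) + (3 + (1/8)*(-9))/(5 + sqrt(-84)) = -4643/4536 + (3 - 9/8)/(5 + 2*I*sqrt(21)) = -4643/4536 + 15/(8*(5 + 2*I*sqrt(21)))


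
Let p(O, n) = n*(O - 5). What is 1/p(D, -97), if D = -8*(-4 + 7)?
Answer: 1/2813 ≈ 0.00035549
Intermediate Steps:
D = -24 (D = -8*3 = -24)
p(O, n) = n*(-5 + O)
1/p(D, -97) = 1/(-97*(-5 - 24)) = 1/(-97*(-29)) = 1/2813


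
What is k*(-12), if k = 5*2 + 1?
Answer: -132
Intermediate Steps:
k = 11 (k = 10 + 1 = 11)
k*(-12) = 11*(-12) = -132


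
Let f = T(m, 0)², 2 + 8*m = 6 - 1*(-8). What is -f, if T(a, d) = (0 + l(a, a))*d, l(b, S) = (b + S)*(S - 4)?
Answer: 0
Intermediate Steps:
l(b, S) = (-4 + S)*(S + b) (l(b, S) = (S + b)*(-4 + S) = (-4 + S)*(S + b))
m = 3/2 (m = -¼ + (6 - 1*(-8))/8 = -¼ + (6 + 8)/8 = -¼ + (⅛)*14 = -¼ + 7/4 = 3/2 ≈ 1.5000)
T(a, d) = d*(-8*a + 2*a²) (T(a, d) = (0 + (a² - 4*a - 4*a + a*a))*d = (0 + (a² - 4*a - 4*a + a²))*d = (0 + (-8*a + 2*a²))*d = (-8*a + 2*a²)*d = d*(-8*a + 2*a²))
f = 0 (f = (2*(3/2)*0*(-4 + 3/2))² = (2*(3/2)*0*(-5/2))² = 0² = 0)
-f = -1*0 = 0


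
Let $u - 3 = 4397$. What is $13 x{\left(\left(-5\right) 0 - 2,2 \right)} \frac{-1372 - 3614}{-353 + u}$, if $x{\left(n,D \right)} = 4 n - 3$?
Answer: $\frac{237666}{1349} \approx 176.18$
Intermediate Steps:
$u = 4400$ ($u = 3 + 4397 = 4400$)
$x{\left(n,D \right)} = -3 + 4 n$
$13 x{\left(\left(-5\right) 0 - 2,2 \right)} \frac{-1372 - 3614}{-353 + u} = 13 \left(-3 + 4 \left(\left(-5\right) 0 - 2\right)\right) \frac{-1372 - 3614}{-353 + 4400} = 13 \left(-3 + 4 \left(0 - 2\right)\right) \left(- \frac{4986}{4047}\right) = 13 \left(-3 + 4 \left(-2\right)\right) \left(\left(-4986\right) \frac{1}{4047}\right) = 13 \left(-3 - 8\right) \left(- \frac{1662}{1349}\right) = 13 \left(-11\right) \left(- \frac{1662}{1349}\right) = \left(-143\right) \left(- \frac{1662}{1349}\right) = \frac{237666}{1349}$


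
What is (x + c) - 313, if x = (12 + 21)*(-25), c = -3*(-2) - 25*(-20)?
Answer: -632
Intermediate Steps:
c = 506 (c = 6 + 500 = 506)
x = -825 (x = 33*(-25) = -825)
(x + c) - 313 = (-825 + 506) - 313 = -319 - 313 = -632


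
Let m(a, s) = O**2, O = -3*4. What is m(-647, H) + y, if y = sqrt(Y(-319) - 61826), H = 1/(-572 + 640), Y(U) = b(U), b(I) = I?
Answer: 144 + 3*I*sqrt(6905) ≈ 144.0 + 249.29*I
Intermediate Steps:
Y(U) = U
O = -12
H = 1/68 ≈ 0.014706
m(a, s) = 144 (m(a, s) = (-12)**2 = 144)
y = 3*I*sqrt(6905) (y = sqrt(-319 - 61826) = sqrt(-62145) = 3*I*sqrt(6905) ≈ 249.29*I)
m(-647, H) + y = 144 + 3*I*sqrt(6905)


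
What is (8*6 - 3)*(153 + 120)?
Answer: 12285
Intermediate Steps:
(8*6 - 3)*(153 + 120) = (48 - 3)*273 = 45*273 = 12285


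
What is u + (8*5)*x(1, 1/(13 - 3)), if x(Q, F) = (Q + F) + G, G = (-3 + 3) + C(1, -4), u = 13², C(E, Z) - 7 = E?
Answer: 533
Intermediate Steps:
C(E, Z) = 7 + E
u = 169
G = 8 (G = (-3 + 3) + (7 + 1) = 0 + 8 = 8)
x(Q, F) = 8 + F + Q (x(Q, F) = (Q + F) + 8 = (F + Q) + 8 = 8 + F + Q)
u + (8*5)*x(1, 1/(13 - 3)) = 169 + (8*5)*(8 + 1/(13 - 3) + 1) = 169 + 40*(8 + 1/10 + 1) = 169 + 40*(8 + ⅒ + 1) = 169 + 40*(91/10) = 169 + 364 = 533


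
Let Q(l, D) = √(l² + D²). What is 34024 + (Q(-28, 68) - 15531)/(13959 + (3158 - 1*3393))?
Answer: 466929845/13724 + 13*√2/3431 ≈ 34023.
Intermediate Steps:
Q(l, D) = √(D² + l²)
34024 + (Q(-28, 68) - 15531)/(13959 + (3158 - 1*3393)) = 34024 + (√(68² + (-28)²) - 15531)/(13959 + (3158 - 1*3393)) = 34024 + (√(4624 + 784) - 15531)/(13959 + (3158 - 3393)) = 34024 + (√5408 - 15531)/(13959 - 235) = 34024 + (52*√2 - 15531)/13724 = 34024 + (-15531 + 52*√2)*(1/13724) = 34024 + (-15531/13724 + 13*√2/3431) = 466929845/13724 + 13*√2/3431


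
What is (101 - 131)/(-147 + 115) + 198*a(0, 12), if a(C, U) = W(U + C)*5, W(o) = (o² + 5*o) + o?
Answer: 3421455/16 ≈ 2.1384e+5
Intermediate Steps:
W(o) = o² + 6*o
a(C, U) = 5*(C + U)*(6 + C + U) (a(C, U) = ((U + C)*(6 + (U + C)))*5 = ((C + U)*(6 + (C + U)))*5 = ((C + U)*(6 + C + U))*5 = 5*(C + U)*(6 + C + U))
(101 - 131)/(-147 + 115) + 198*a(0, 12) = (101 - 131)/(-147 + 115) + 198*(5*(0 + 12)*(6 + 0 + 12)) = -30/(-32) + 198*(5*12*18) = -30*(-1/32) + 198*1080 = 15/16 + 213840 = 3421455/16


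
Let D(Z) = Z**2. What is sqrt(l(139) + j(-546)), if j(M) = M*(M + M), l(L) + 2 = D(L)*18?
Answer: 2*sqrt(236002) ≈ 971.60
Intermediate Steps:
l(L) = -2 + 18*L**2 (l(L) = -2 + L**2*18 = -2 + 18*L**2)
j(M) = 2*M**2 (j(M) = M*(2*M) = 2*M**2)
sqrt(l(139) + j(-546)) = sqrt((-2 + 18*139**2) + 2*(-546)**2) = sqrt((-2 + 18*19321) + 2*298116) = sqrt((-2 + 347778) + 596232) = sqrt(347776 + 596232) = sqrt(944008) = 2*sqrt(236002)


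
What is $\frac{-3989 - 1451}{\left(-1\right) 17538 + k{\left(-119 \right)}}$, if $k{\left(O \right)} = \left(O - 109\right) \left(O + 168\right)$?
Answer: $\frac{544}{2871} \approx 0.18948$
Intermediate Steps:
$k{\left(O \right)} = \left(-109 + O\right) \left(168 + O\right)$
$\frac{-3989 - 1451}{\left(-1\right) 17538 + k{\left(-119 \right)}} = \frac{-3989 - 1451}{\left(-1\right) 17538 + \left(-18312 + \left(-119\right)^{2} + 59 \left(-119\right)\right)} = - \frac{5440}{-17538 - 11172} = - \frac{5440}{-28710} = \left(-5440\right) \left(- \frac{1}{28710}\right) = \frac{544}{2871}$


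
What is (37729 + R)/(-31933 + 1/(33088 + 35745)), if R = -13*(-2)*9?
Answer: -2613107179/2198044188 ≈ -1.1888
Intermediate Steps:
R = 234 (R = 26*9 = 234)
(37729 + R)/(-31933 + 1/(33088 + 35745)) = (37729 + 234)/(-31933 + 1/(33088 + 35745)) = 37963/(-31933 + 1/68833) = 37963/(-2198044188/68833) = 37963*(-68833/2198044188) = -2613107179/2198044188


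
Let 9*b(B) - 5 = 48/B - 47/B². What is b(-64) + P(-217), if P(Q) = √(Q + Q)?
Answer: 1929/4096 + I*√434 ≈ 0.47095 + 20.833*I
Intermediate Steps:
b(B) = 5/9 - 47/(9*B²) + 16/(3*B) (b(B) = 5/9 + (48/B - 47/B²)/9 = 5/9 + (-47/B² + 48/B)/9 = 5/9 + (-47/(9*B²) + 16/(3*B)) = 5/9 - 47/(9*B²) + 16/(3*B))
P(Q) = √2*√Q (P(Q) = √(2*Q) = √2*√Q)
b(-64) + P(-217) = (⅑)*(-47 + 5*(-64)² + 48*(-64))/(-64)² + √2*√(-217) = (⅑)*(1/4096)*(-47 + 5*4096 - 3072) + √2*(I*√217) = (⅑)*(1/4096)*(-47 + 20480 - 3072) + I*√434 = (⅑)*(1/4096)*17361 + I*√434 = 1929/4096 + I*√434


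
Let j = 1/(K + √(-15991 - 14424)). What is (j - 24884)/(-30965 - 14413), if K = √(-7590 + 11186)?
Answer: 12442/22689 - 1/(45378*(2*√899 + I*√30415)) ≈ 0.54837 + 1.13e-7*I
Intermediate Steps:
K = 2*√899 (K = √3596 = 2*√899 ≈ 59.967)
j = 1/(2*√899 + I*√30415) (j = 1/(2*√899 + √(-15991 - 14424)) = 1/(2*√899 + √(-30415)) = 1/(2*√899 + I*√30415) ≈ 0.0017632 - 0.0051277*I)
(j - 24884)/(-30965 - 14413) = (1/(2*√899 + I*√30415) - 24884)/(-30965 - 14413) = (-24884 + 1/(2*√899 + I*√30415))/(-45378) = (-24884 + 1/(2*√899 + I*√30415))*(-1/45378) = 12442/22689 - 1/(45378*(2*√899 + I*√30415))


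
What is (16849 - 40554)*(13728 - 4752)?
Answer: -212776080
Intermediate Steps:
(16849 - 40554)*(13728 - 4752) = -23705*8976 = -212776080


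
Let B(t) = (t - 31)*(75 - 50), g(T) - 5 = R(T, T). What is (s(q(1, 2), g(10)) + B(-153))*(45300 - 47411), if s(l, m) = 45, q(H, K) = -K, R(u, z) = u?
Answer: 9615605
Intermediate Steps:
g(T) = 5 + T
B(t) = -775 + 25*t (B(t) = (-31 + t)*25 = -775 + 25*t)
(s(q(1, 2), g(10)) + B(-153))*(45300 - 47411) = (45 + (-775 + 25*(-153)))*(45300 - 47411) = (45 + (-775 - 3825))*(-2111) = (45 - 4600)*(-2111) = -4555*(-2111) = 9615605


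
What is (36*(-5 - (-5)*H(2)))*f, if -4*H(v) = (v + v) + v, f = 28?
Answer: -12600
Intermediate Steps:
H(v) = -3*v/4 (H(v) = -((v + v) + v)/4 = -(2*v + v)/4 = -3*v/4)
(36*(-5 - (-5)*H(2)))*f = (36*(-5 - (-5)*(-¾*2)))*28 = (36*(-5 - (-5)*(-3)/2))*28 = (36*(-5 - 1*15/2))*28 = (36*(-5 - 15/2))*28 = (36*(-25/2))*28 = -450*28 = -12600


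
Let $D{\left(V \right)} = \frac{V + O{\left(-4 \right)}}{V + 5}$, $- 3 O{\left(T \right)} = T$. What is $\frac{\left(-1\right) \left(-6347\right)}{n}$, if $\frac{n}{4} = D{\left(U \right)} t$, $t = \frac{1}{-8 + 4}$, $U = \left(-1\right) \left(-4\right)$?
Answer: $- \frac{171369}{16} \approx -10711.0$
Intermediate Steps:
$O{\left(T \right)} = - \frac{T}{3}$
$U = 4$
$t = - \frac{1}{4}$ ($t = \frac{1}{-4} = - \frac{1}{4} \approx -0.25$)
$D{\left(V \right)} = \frac{\frac{4}{3} + V}{5 + V}$ ($D{\left(V \right)} = \frac{V - - \frac{4}{3}}{V + 5} = \frac{V + \frac{4}{3}}{5 + V} = \frac{\frac{4}{3} + V}{5 + V}$)
$n = - \frac{16}{27}$ ($n = 4 \frac{\frac{4}{3} + 4}{5 + 4} \left(- \frac{1}{4}\right) = 4 \cdot \frac{1}{9} \cdot \frac{16}{3} \left(- \frac{1}{4}\right) = 4 \cdot \frac{16}{27} \left(- \frac{1}{4}\right) = 4 \left(- \frac{4}{27}\right) = - \frac{16}{27} \approx -0.59259$)
$\frac{\left(-1\right) \left(-6347\right)}{n} = \frac{\left(-1\right) \left(-6347\right)}{- \frac{16}{27}} = 6347 \left(- \frac{27}{16}\right) = - \frac{171369}{16}$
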